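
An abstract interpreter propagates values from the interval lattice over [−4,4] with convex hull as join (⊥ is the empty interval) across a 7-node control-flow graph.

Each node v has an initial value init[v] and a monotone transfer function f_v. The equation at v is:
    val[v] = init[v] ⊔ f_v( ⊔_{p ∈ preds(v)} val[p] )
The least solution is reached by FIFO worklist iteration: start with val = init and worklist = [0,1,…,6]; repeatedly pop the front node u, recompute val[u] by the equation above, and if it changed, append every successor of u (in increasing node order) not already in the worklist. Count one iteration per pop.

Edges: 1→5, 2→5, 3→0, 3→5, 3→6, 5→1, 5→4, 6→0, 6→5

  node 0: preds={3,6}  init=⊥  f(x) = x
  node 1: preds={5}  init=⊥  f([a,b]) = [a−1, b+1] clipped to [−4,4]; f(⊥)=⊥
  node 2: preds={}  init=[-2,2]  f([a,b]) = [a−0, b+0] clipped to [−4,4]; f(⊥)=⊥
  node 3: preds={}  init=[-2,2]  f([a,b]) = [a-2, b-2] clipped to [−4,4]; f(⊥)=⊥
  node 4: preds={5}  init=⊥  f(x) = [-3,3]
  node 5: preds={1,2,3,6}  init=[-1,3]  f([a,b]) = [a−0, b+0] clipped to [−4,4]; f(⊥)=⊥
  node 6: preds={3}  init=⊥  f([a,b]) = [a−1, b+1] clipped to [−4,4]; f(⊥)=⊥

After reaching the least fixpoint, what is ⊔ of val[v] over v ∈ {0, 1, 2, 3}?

[-4,4]

Worklist (16 pops):
  #1 pop 0: in=[-2,2] → [-2,2] (was ⊥); enqueue []
  #2 pop 1: in=[-1,3] → [-2,4] (was ⊥); enqueue []
  #3 pop 2: in=⊥ → [-2,2] (no change)
  #4 pop 3: in=⊥ → [-2,2] (no change)
  #5 pop 4: in=[-1,3] → [-3,3] (was ⊥); enqueue []
  #6 pop 5: in=[-2,4] → [-2,4] (was [-1,3]); enqueue [1,4]
  #7 pop 6: in=[-2,2] → [-3,3] (was ⊥); enqueue [0,5]
  #8 pop 1: in=[-2,4] → [-3,4] (was [-2,4]); enqueue []
  #9 pop 4: in=[-2,4] → [-3,3] (no change)
  #10 pop 0: in=[-3,3] → [-3,3] (was [-2,2]); enqueue []
  #11 pop 5: in=[-3,4] → [-3,4] (was [-2,4]); enqueue [1,4]
  #12 pop 1: in=[-3,4] → [-4,4] (was [-3,4]); enqueue [5]
  #13 pop 4: in=[-3,4] → [-3,3] (no change)
  #14 pop 5: in=[-4,4] → [-4,4] (was [-3,4]); enqueue [1,4]
  #15 pop 1: in=[-4,4] → [-4,4] (no change)
  #16 pop 4: in=[-4,4] → [-3,3] (no change)

Fixpoint:
  val[0] = [-3,3]
  val[1] = [-4,4]
  val[2] = [-2,2]
  val[3] = [-2,2]
  val[4] = [-3,3]
  val[5] = [-4,4]
  val[6] = [-3,3]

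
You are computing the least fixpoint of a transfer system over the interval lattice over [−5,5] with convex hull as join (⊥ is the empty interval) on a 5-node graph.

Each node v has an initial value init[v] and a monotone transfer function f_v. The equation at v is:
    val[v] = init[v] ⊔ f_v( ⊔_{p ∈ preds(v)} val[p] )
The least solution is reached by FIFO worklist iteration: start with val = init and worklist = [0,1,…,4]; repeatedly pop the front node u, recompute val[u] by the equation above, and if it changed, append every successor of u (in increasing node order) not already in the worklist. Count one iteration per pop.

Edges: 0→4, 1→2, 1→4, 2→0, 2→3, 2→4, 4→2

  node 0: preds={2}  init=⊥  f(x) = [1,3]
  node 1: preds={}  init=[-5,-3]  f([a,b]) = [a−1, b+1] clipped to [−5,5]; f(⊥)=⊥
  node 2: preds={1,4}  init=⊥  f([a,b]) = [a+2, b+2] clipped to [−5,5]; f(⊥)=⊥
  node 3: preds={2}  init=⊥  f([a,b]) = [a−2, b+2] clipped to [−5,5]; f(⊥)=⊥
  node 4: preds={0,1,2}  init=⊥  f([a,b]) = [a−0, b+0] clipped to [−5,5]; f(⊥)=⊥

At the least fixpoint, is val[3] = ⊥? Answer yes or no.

Iteration log — 11 steps:
  step 1. node 0  ⊔preds=⊥  new=[1,3]  old=⊥  +wl: 
  step 2. node 1  ⊔preds=⊥  new=[-5,-3]  stable
  step 3. node 2  ⊔preds=[-5,-3]  new=[-3,-1]  old=⊥  +wl: 0
  step 4. node 3  ⊔preds=[-3,-1]  new=[-5,1]  old=⊥  +wl: 
  step 5. node 4  ⊔preds=[-5,3]  new=[-5,3]  old=⊥  +wl: 2
  step 6. node 0  ⊔preds=[-3,-1]  new=[1,3]  stable
  step 7. node 2  ⊔preds=[-5,3]  new=[-3,5]  old=[-3,-1]  +wl: 0,3,4
  step 8. node 0  ⊔preds=[-3,5]  new=[1,3]  stable
  step 9. node 3  ⊔preds=[-3,5]  new=[-5,5]  old=[-5,1]  +wl: 
  step 10. node 4  ⊔preds=[-5,5]  new=[-5,5]  old=[-5,3]  +wl: 2
  step 11. node 2  ⊔preds=[-5,5]  new=[-3,5]  stable

Least fixpoint reached:
  node 0: [1,3]
  node 1: [-5,-3]
  node 2: [-3,5]
  node 3: [-5,5]
  node 4: [-5,5]

no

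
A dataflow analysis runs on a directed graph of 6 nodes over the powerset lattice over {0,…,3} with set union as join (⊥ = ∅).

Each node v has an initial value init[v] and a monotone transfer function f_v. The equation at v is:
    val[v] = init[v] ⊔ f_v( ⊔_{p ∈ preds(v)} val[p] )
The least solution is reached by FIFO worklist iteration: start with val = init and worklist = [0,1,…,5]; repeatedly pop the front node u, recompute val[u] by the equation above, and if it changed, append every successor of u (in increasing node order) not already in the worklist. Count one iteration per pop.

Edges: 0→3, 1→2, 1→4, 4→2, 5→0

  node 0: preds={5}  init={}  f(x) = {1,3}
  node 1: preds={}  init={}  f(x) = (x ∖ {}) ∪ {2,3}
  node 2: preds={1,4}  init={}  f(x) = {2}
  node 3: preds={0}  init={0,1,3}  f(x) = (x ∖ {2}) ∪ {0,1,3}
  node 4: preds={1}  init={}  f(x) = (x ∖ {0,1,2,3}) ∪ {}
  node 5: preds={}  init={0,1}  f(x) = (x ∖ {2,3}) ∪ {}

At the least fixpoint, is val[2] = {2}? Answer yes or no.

yes

Iteration log — 6 steps:
  step 1. node 0  ⊔preds={0,1}  new={1,3}  old={}  +wl: 
  step 2. node 1  ⊔preds={}  new={2,3}  old={}  +wl: 
  step 3. node 2  ⊔preds={2,3}  new={2}  old={}  +wl: 
  step 4. node 3  ⊔preds={1,3}  new={0,1,3}  stable
  step 5. node 4  ⊔preds={2,3}  new={}  stable
  step 6. node 5  ⊔preds={}  new={0,1}  stable

Least fixpoint reached:
  node 0: {1,3}
  node 1: {2,3}
  node 2: {2}
  node 3: {0,1,3}
  node 4: {}
  node 5: {0,1}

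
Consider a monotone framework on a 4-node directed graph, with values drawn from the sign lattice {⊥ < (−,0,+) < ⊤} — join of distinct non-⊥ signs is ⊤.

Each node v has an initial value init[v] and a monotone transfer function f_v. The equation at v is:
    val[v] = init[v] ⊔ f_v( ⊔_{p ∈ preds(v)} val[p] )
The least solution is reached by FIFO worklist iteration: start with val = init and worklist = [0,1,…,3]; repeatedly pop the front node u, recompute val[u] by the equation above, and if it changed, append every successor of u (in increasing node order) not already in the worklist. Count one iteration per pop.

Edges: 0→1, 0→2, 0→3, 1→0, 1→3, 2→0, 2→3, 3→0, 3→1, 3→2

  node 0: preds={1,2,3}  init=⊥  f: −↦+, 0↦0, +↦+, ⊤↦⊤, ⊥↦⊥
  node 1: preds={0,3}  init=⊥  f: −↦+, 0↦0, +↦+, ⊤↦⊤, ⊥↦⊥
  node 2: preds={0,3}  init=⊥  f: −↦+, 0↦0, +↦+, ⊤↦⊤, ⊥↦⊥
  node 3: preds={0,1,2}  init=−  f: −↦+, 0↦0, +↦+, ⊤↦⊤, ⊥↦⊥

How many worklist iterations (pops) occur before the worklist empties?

8

Iteration log — 8 steps:
  step 1. node 0  ⊔preds=−  new=+  old=⊥  +wl: 
  step 2. node 1  ⊔preds=⊤  new=⊤  old=⊥  +wl: 0
  step 3. node 2  ⊔preds=⊤  new=⊤  old=⊥  +wl: 
  step 4. node 3  ⊔preds=⊤  new=⊤  old=−  +wl: 1,2
  step 5. node 0  ⊔preds=⊤  new=⊤  old=+  +wl: 3
  step 6. node 1  ⊔preds=⊤  new=⊤  stable
  step 7. node 2  ⊔preds=⊤  new=⊤  stable
  step 8. node 3  ⊔preds=⊤  new=⊤  stable

Least fixpoint reached:
  node 0: ⊤
  node 1: ⊤
  node 2: ⊤
  node 3: ⊤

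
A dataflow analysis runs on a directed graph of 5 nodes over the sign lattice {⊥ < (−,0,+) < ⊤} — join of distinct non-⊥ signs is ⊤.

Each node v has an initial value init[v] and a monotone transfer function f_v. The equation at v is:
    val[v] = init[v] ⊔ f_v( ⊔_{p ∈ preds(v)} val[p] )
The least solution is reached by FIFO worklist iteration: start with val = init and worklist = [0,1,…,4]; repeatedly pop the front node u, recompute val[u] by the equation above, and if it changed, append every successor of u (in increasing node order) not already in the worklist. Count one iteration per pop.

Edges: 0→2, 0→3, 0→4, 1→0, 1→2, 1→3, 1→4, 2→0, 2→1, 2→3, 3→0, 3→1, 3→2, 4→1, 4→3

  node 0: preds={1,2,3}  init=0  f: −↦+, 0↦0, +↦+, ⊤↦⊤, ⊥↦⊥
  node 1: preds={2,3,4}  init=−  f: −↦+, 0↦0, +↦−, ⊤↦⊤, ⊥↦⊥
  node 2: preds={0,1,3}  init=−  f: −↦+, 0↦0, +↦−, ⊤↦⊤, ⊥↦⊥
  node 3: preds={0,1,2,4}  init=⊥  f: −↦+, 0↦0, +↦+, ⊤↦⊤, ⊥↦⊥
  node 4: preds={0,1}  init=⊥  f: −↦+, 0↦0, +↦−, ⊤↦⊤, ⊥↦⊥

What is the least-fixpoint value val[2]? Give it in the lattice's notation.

⊤

Trace (9 dequeues):
  [1] u=0 | in − | out ⊤ | prev 0 | push {}
  [2] u=1 | in − | out ⊤ | prev − | push {0}
  [3] u=2 | in ⊤ | out ⊤ | prev − | push {1}
  [4] u=3 | in ⊤ | out ⊤ | prev ⊥ | push {2}
  [5] u=4 | in ⊤ | out ⊤ | prev ⊥ | push {3}
  [6] u=0 | in ⊤ | out ⊤ | ==
  [7] u=1 | in ⊤ | out ⊤ | ==
  [8] u=2 | in ⊤ | out ⊤ | ==
  [9] u=3 | in ⊤ | out ⊤ | ==

Converged values:
  [0] ⊤
  [1] ⊤
  [2] ⊤
  [3] ⊤
  [4] ⊤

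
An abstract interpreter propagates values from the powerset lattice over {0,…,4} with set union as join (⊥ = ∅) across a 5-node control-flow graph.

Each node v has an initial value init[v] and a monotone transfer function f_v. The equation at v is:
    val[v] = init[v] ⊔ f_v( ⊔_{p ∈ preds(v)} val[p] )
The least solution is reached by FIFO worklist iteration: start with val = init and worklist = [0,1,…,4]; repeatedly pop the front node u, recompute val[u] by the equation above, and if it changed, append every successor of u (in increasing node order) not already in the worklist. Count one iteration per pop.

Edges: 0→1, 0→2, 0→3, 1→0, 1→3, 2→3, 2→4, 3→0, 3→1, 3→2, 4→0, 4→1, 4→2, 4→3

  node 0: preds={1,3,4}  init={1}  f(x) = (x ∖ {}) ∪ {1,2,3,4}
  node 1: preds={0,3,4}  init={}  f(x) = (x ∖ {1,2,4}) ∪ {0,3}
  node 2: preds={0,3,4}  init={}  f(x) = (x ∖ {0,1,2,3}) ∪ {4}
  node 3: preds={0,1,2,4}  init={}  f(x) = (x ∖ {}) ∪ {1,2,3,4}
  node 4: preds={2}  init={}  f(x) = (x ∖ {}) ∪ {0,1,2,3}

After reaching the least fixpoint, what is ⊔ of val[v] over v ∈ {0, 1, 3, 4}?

Iteration log — 9 steps:
  step 1. node 0  ⊔preds={}  new={1,2,3,4}  old={1}  +wl: 
  step 2. node 1  ⊔preds={1,2,3,4}  new={0,3}  old={}  +wl: 0
  step 3. node 2  ⊔preds={1,2,3,4}  new={4}  old={}  +wl: 
  step 4. node 3  ⊔preds={0,1,2,3,4}  new={0,1,2,3,4}  old={}  +wl: 1,2
  step 5. node 4  ⊔preds={4}  new={0,1,2,3,4}  old={}  +wl: 3
  step 6. node 0  ⊔preds={0,1,2,3,4}  new={0,1,2,3,4}  old={1,2,3,4}  +wl: 
  step 7. node 1  ⊔preds={0,1,2,3,4}  new={0,3}  stable
  step 8. node 2  ⊔preds={0,1,2,3,4}  new={4}  stable
  step 9. node 3  ⊔preds={0,1,2,3,4}  new={0,1,2,3,4}  stable

Least fixpoint reached:
  node 0: {0,1,2,3,4}
  node 1: {0,3}
  node 2: {4}
  node 3: {0,1,2,3,4}
  node 4: {0,1,2,3,4}

{0,1,2,3,4}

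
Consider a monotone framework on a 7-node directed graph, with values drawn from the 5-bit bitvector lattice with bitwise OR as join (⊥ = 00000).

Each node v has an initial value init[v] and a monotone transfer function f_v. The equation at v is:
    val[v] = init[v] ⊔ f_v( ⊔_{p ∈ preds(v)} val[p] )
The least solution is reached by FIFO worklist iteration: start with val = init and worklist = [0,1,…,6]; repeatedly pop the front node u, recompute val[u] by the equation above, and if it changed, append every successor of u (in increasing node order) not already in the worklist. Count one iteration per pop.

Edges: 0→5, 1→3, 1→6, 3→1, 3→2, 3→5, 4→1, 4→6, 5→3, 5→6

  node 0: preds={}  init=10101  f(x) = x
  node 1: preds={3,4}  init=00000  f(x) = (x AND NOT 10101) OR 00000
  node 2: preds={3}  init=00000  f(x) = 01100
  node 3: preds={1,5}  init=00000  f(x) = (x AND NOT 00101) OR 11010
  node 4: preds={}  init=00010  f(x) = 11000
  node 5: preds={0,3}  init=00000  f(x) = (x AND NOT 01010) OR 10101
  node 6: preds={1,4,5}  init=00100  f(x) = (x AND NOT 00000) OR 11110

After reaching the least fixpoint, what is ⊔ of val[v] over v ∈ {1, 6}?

11111

Trace (11 dequeues):
  [1] u=0 | in 00000 | out 10101 | ==
  [2] u=1 | in 00010 | out 00010 | prev 00000 | push {}
  [3] u=2 | in 00000 | out 01100 | prev 00000 | push {}
  [4] u=3 | in 00010 | out 11010 | prev 00000 | push {1,2}
  [5] u=4 | in 00000 | out 11010 | prev 00010 | push {}
  [6] u=5 | in 11111 | out 10101 | prev 00000 | push {3}
  [7] u=6 | in 11111 | out 11111 | prev 00100 | push {}
  [8] u=1 | in 11010 | out 01010 | prev 00010 | push {6}
  [9] u=2 | in 11010 | out 01100 | ==
  [10] u=3 | in 11111 | out 11010 | ==
  [11] u=6 | in 11111 | out 11111 | ==

Converged values:
  [0] 10101
  [1] 01010
  [2] 01100
  [3] 11010
  [4] 11010
  [5] 10101
  [6] 11111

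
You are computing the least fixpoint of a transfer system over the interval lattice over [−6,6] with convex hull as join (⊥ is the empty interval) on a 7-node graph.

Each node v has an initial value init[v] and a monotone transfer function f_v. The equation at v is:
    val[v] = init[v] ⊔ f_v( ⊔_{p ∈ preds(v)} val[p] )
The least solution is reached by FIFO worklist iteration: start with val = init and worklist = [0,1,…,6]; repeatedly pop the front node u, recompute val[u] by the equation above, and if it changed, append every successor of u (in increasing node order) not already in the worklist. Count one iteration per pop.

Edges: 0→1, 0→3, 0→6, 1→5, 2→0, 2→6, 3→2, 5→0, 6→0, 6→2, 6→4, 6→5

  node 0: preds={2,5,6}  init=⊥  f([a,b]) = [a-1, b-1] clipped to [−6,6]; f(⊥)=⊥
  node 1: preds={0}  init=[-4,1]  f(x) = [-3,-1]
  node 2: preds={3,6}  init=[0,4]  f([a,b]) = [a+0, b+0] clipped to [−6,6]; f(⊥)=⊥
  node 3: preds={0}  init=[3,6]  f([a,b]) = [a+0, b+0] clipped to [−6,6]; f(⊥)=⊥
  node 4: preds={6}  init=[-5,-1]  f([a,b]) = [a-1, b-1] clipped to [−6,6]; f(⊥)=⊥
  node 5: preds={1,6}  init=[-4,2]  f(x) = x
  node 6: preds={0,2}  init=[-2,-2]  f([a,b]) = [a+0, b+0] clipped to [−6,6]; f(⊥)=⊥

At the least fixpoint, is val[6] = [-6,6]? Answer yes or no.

Trace (20 dequeues):
  [1] u=0 | in [-4,4] | out [-5,3] | prev ⊥ | push {}
  [2] u=1 | in [-5,3] | out [-4,1] | ==
  [3] u=2 | in [-2,6] | out [-2,6] | prev [0,4] | push {0}
  [4] u=3 | in [-5,3] | out [-5,6] | prev [3,6] | push {2}
  [5] u=4 | in [-2,-2] | out [-5,-1] | ==
  [6] u=5 | in [-4,1] | out [-4,2] | ==
  [7] u=6 | in [-5,6] | out [-5,6] | prev [-2,-2] | push {4,5}
  [8] u=0 | in [-5,6] | out [-6,5] | prev [-5,3] | push {1,3,6}
  [9] u=2 | in [-5,6] | out [-5,6] | prev [-2,6] | push {0}
  [10] u=4 | in [-5,6] | out [-6,5] | prev [-5,-1] | push {}
  [11] u=5 | in [-5,6] | out [-5,6] | prev [-4,2] | push {}
  [12] u=1 | in [-6,5] | out [-4,1] | ==
  [13] u=3 | in [-6,5] | out [-6,6] | prev [-5,6] | push {2}
  [14] u=6 | in [-6,6] | out [-6,6] | prev [-5,6] | push {4,5}
  [15] u=0 | in [-6,6] | out [-6,5] | ==
  [16] u=2 | in [-6,6] | out [-6,6] | prev [-5,6] | push {0,6}
  [17] u=4 | in [-6,6] | out [-6,5] | ==
  [18] u=5 | in [-6,6] | out [-6,6] | prev [-5,6] | push {}
  [19] u=0 | in [-6,6] | out [-6,5] | ==
  [20] u=6 | in [-6,6] | out [-6,6] | ==

Converged values:
  [0] [-6,5]
  [1] [-4,1]
  [2] [-6,6]
  [3] [-6,6]
  [4] [-6,5]
  [5] [-6,6]
  [6] [-6,6]

yes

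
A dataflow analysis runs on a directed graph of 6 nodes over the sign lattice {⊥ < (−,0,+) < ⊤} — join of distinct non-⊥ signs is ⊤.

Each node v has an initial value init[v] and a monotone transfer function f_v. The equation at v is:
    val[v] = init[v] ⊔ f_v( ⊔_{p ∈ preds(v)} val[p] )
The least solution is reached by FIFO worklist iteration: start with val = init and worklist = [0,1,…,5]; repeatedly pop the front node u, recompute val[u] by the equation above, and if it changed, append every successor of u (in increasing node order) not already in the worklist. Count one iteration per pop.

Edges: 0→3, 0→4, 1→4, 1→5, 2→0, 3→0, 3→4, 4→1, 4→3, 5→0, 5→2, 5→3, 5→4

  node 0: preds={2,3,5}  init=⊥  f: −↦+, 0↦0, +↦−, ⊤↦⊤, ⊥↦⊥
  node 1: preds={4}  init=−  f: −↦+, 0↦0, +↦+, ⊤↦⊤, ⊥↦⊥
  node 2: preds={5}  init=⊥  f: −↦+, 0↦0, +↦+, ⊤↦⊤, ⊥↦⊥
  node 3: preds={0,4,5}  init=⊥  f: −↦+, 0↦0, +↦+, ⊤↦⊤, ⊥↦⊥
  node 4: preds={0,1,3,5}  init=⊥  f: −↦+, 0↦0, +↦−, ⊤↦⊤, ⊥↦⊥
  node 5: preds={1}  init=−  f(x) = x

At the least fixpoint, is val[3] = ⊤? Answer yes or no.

yes

Worklist (16 pops):
  #1 pop 0: in=− → + (was ⊥); enqueue []
  #2 pop 1: in=⊥ → − (no change)
  #3 pop 2: in=− → + (was ⊥); enqueue [0]
  #4 pop 3: in=⊤ → ⊤ (was ⊥); enqueue []
  #5 pop 4: in=⊤ → ⊤ (was ⊥); enqueue [1,3]
  #6 pop 5: in=− → − (no change)
  #7 pop 0: in=⊤ → ⊤ (was +); enqueue [4]
  #8 pop 1: in=⊤ → ⊤ (was −); enqueue [5]
  #9 pop 3: in=⊤ → ⊤ (no change)
  #10 pop 4: in=⊤ → ⊤ (no change)
  #11 pop 5: in=⊤ → ⊤ (was −); enqueue [0,2,3,4]
  #12 pop 0: in=⊤ → ⊤ (no change)
  #13 pop 2: in=⊤ → ⊤ (was +); enqueue [0]
  #14 pop 3: in=⊤ → ⊤ (no change)
  #15 pop 4: in=⊤ → ⊤ (no change)
  #16 pop 0: in=⊤ → ⊤ (no change)

Fixpoint:
  val[0] = ⊤
  val[1] = ⊤
  val[2] = ⊤
  val[3] = ⊤
  val[4] = ⊤
  val[5] = ⊤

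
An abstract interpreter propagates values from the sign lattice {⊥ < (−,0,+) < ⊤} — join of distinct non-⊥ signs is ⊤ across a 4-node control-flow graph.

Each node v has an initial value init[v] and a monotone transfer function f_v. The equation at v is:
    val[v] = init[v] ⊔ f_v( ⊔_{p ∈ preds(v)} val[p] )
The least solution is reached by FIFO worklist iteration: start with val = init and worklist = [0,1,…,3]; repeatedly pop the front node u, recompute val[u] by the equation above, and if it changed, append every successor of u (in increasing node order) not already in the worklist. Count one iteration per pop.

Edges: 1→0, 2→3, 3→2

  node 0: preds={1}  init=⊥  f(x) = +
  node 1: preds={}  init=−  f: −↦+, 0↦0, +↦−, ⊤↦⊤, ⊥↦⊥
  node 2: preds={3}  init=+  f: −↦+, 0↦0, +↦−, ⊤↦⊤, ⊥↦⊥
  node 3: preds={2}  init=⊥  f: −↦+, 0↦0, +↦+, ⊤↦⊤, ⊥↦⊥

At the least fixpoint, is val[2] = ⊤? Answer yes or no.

Worklist (7 pops):
  #1 pop 0: in=− → + (was ⊥); enqueue []
  #2 pop 1: in=⊥ → − (no change)
  #3 pop 2: in=⊥ → + (no change)
  #4 pop 3: in=+ → + (was ⊥); enqueue [2]
  #5 pop 2: in=+ → ⊤ (was +); enqueue [3]
  #6 pop 3: in=⊤ → ⊤ (was +); enqueue [2]
  #7 pop 2: in=⊤ → ⊤ (no change)

Fixpoint:
  val[0] = +
  val[1] = −
  val[2] = ⊤
  val[3] = ⊤

yes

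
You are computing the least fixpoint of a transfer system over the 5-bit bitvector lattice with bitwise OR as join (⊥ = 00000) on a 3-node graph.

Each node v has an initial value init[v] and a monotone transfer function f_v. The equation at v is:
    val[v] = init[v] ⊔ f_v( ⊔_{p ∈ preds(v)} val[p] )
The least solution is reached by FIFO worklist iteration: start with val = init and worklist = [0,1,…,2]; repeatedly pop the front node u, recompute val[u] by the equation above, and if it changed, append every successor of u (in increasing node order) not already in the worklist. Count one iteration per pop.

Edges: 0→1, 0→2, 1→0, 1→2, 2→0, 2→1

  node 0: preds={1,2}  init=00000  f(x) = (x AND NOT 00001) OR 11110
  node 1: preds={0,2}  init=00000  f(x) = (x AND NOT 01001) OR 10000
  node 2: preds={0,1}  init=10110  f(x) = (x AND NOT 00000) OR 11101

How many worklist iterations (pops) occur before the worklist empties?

Iteration log — 5 steps:
  step 1. node 0  ⊔preds=10110  new=11110  old=00000  +wl: 
  step 2. node 1  ⊔preds=11110  new=10110  old=00000  +wl: 0
  step 3. node 2  ⊔preds=11110  new=11111  old=10110  +wl: 1
  step 4. node 0  ⊔preds=11111  new=11110  stable
  step 5. node 1  ⊔preds=11111  new=10110  stable

Least fixpoint reached:
  node 0: 11110
  node 1: 10110
  node 2: 11111

5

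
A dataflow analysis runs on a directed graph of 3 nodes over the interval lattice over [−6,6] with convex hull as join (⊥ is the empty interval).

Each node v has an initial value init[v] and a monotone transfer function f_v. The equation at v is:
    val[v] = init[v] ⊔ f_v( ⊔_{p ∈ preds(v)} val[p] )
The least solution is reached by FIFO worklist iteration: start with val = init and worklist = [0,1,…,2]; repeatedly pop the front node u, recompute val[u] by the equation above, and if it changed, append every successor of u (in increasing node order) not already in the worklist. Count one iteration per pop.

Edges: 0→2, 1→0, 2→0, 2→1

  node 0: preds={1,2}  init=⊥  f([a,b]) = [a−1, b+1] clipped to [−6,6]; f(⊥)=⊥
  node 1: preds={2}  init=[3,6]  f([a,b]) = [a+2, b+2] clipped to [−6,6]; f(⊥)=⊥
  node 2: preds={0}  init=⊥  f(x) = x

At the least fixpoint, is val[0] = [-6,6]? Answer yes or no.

Trace (30 dequeues):
  [1] u=0 | in [3,6] | out [2,6] | prev ⊥ | push {}
  [2] u=1 | in ⊥ | out [3,6] | ==
  [3] u=2 | in [2,6] | out [2,6] | prev ⊥ | push {0,1}
  [4] u=0 | in [2,6] | out [1,6] | prev [2,6] | push {2}
  [5] u=1 | in [2,6] | out [3,6] | ==
  [6] u=2 | in [1,6] | out [1,6] | prev [2,6] | push {0,1}
  [7] u=0 | in [1,6] | out [0,6] | prev [1,6] | push {2}
  [8] u=1 | in [1,6] | out [3,6] | ==
  [9] u=2 | in [0,6] | out [0,6] | prev [1,6] | push {0,1}
  [10] u=0 | in [0,6] | out [-1,6] | prev [0,6] | push {2}
  [11] u=1 | in [0,6] | out [2,6] | prev [3,6] | push {0}
  [12] u=2 | in [-1,6] | out [-1,6] | prev [0,6] | push {1}
  [13] u=0 | in [-1,6] | out [-2,6] | prev [-1,6] | push {2}
  [14] u=1 | in [-1,6] | out [1,6] | prev [2,6] | push {0}
  [15] u=2 | in [-2,6] | out [-2,6] | prev [-1,6] | push {1}
  [16] u=0 | in [-2,6] | out [-3,6] | prev [-2,6] | push {2}
  [17] u=1 | in [-2,6] | out [0,6] | prev [1,6] | push {0}
  [18] u=2 | in [-3,6] | out [-3,6] | prev [-2,6] | push {1}
  [19] u=0 | in [-3,6] | out [-4,6] | prev [-3,6] | push {2}
  [20] u=1 | in [-3,6] | out [-1,6] | prev [0,6] | push {0}
  [21] u=2 | in [-4,6] | out [-4,6] | prev [-3,6] | push {1}
  [22] u=0 | in [-4,6] | out [-5,6] | prev [-4,6] | push {2}
  [23] u=1 | in [-4,6] | out [-2,6] | prev [-1,6] | push {0}
  [24] u=2 | in [-5,6] | out [-5,6] | prev [-4,6] | push {1}
  [25] u=0 | in [-5,6] | out [-6,6] | prev [-5,6] | push {2}
  [26] u=1 | in [-5,6] | out [-3,6] | prev [-2,6] | push {0}
  [27] u=2 | in [-6,6] | out [-6,6] | prev [-5,6] | push {1}
  [28] u=0 | in [-6,6] | out [-6,6] | ==
  [29] u=1 | in [-6,6] | out [-4,6] | prev [-3,6] | push {0}
  [30] u=0 | in [-6,6] | out [-6,6] | ==

Converged values:
  [0] [-6,6]
  [1] [-4,6]
  [2] [-6,6]

yes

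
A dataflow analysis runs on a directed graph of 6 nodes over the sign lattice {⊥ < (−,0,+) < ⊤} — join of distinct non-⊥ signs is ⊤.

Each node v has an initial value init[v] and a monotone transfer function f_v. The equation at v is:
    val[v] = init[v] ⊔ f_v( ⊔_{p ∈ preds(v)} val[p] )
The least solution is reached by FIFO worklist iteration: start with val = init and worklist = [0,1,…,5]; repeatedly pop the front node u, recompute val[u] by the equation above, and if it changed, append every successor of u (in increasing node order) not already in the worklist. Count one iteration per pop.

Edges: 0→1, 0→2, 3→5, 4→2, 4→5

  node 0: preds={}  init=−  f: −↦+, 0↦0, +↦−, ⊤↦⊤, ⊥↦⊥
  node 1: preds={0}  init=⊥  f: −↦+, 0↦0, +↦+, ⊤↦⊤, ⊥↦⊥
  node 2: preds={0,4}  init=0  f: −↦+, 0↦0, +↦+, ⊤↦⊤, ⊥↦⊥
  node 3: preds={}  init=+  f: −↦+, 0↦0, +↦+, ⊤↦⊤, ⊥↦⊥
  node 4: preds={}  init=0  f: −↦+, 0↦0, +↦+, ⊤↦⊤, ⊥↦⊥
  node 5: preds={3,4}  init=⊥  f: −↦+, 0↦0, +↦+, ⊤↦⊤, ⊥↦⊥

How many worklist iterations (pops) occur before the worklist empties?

Worklist (6 pops):
  #1 pop 0: in=⊥ → − (no change)
  #2 pop 1: in=− → + (was ⊥); enqueue []
  #3 pop 2: in=⊤ → ⊤ (was 0); enqueue []
  #4 pop 3: in=⊥ → + (no change)
  #5 pop 4: in=⊥ → 0 (no change)
  #6 pop 5: in=⊤ → ⊤ (was ⊥); enqueue []

Fixpoint:
  val[0] = −
  val[1] = +
  val[2] = ⊤
  val[3] = +
  val[4] = 0
  val[5] = ⊤

6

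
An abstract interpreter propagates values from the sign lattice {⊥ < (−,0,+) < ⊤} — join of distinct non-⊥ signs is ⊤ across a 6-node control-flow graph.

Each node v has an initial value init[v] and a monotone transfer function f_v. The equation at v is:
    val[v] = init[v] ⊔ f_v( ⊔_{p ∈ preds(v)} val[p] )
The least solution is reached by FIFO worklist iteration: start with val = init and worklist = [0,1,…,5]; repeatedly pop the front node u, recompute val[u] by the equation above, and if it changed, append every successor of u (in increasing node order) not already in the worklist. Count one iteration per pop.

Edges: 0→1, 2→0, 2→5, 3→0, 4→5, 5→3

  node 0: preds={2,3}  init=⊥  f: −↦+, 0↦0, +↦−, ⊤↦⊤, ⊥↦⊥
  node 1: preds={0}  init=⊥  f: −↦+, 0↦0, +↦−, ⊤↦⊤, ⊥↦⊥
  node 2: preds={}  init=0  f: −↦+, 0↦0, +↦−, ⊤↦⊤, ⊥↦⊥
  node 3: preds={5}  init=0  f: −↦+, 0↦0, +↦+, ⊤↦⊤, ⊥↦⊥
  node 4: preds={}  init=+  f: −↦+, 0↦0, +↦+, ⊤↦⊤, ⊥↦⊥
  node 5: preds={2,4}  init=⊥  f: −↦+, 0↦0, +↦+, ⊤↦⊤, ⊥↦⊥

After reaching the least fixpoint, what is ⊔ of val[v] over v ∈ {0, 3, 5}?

Worklist (9 pops):
  #1 pop 0: in=0 → 0 (was ⊥); enqueue []
  #2 pop 1: in=0 → 0 (was ⊥); enqueue []
  #3 pop 2: in=⊥ → 0 (no change)
  #4 pop 3: in=⊥ → 0 (no change)
  #5 pop 4: in=⊥ → + (no change)
  #6 pop 5: in=⊤ → ⊤ (was ⊥); enqueue [3]
  #7 pop 3: in=⊤ → ⊤ (was 0); enqueue [0]
  #8 pop 0: in=⊤ → ⊤ (was 0); enqueue [1]
  #9 pop 1: in=⊤ → ⊤ (was 0); enqueue []

Fixpoint:
  val[0] = ⊤
  val[1] = ⊤
  val[2] = 0
  val[3] = ⊤
  val[4] = +
  val[5] = ⊤

⊤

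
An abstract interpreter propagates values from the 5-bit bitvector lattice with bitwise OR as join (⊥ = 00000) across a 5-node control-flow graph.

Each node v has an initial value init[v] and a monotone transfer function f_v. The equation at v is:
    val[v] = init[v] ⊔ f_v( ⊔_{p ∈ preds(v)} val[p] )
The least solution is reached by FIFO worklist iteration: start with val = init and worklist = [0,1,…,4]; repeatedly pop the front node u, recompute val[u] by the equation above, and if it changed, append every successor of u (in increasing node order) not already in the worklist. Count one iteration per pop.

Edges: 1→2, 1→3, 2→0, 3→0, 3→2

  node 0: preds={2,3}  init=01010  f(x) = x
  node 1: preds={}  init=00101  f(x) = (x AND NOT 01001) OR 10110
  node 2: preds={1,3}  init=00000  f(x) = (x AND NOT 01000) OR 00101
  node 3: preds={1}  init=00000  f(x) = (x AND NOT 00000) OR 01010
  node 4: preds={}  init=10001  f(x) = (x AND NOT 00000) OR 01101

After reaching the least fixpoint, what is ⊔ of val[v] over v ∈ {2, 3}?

11111

Trace (7 dequeues):
  [1] u=0 | in 00000 | out 01010 | ==
  [2] u=1 | in 00000 | out 10111 | prev 00101 | push {}
  [3] u=2 | in 10111 | out 10111 | prev 00000 | push {0}
  [4] u=3 | in 10111 | out 11111 | prev 00000 | push {2}
  [5] u=4 | in 00000 | out 11101 | prev 10001 | push {}
  [6] u=0 | in 11111 | out 11111 | prev 01010 | push {}
  [7] u=2 | in 11111 | out 10111 | ==

Converged values:
  [0] 11111
  [1] 10111
  [2] 10111
  [3] 11111
  [4] 11101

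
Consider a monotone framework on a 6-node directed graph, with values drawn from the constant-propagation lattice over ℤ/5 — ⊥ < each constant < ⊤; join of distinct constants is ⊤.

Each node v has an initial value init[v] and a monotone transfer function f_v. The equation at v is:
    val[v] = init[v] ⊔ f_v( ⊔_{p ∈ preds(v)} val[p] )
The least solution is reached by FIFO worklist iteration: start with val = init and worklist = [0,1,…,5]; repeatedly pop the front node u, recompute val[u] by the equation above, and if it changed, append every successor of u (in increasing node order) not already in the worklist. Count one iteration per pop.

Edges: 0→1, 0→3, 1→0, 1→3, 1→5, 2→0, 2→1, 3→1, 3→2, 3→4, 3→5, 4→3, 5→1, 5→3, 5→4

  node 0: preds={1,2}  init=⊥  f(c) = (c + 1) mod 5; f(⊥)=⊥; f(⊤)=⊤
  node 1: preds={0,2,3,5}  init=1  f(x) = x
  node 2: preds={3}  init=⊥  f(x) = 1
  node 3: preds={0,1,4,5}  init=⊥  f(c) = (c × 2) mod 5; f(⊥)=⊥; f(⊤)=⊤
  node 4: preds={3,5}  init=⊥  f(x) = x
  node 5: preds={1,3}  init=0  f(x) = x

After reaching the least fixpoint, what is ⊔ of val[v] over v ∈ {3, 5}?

Worklist (11 pops):
  #1 pop 0: in=1 → 2 (was ⊥); enqueue []
  #2 pop 1: in=⊤ → ⊤ (was 1); enqueue [0]
  #3 pop 2: in=⊥ → 1 (was ⊥); enqueue [1]
  #4 pop 3: in=⊤ → ⊤ (was ⊥); enqueue [2]
  #5 pop 4: in=⊤ → ⊤ (was ⊥); enqueue [3]
  #6 pop 5: in=⊤ → ⊤ (was 0); enqueue [4]
  #7 pop 0: in=⊤ → ⊤ (was 2); enqueue []
  #8 pop 1: in=⊤ → ⊤ (no change)
  #9 pop 2: in=⊤ → 1 (no change)
  #10 pop 3: in=⊤ → ⊤ (no change)
  #11 pop 4: in=⊤ → ⊤ (no change)

Fixpoint:
  val[0] = ⊤
  val[1] = ⊤
  val[2] = 1
  val[3] = ⊤
  val[4] = ⊤
  val[5] = ⊤

⊤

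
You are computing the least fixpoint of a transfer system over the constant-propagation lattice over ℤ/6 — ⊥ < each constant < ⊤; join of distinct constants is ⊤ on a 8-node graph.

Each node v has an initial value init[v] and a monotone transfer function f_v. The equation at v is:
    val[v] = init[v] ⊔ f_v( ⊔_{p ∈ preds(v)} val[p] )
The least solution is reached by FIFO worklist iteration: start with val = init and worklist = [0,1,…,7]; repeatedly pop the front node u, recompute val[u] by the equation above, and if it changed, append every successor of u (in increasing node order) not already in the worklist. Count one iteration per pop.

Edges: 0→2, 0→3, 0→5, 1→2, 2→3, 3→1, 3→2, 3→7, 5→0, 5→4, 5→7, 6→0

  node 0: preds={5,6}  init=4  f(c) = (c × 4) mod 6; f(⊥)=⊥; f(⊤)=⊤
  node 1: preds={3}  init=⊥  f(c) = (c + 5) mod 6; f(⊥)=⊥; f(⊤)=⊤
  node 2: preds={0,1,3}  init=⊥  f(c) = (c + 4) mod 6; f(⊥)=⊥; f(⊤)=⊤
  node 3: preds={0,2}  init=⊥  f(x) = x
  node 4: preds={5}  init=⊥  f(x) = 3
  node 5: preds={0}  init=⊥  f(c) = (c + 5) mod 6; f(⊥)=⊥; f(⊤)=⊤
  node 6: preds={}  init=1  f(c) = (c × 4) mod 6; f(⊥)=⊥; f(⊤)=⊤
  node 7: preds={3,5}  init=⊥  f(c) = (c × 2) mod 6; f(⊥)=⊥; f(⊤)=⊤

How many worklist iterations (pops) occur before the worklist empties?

Trace (18 dequeues):
  [1] u=0 | in 1 | out 4 | ==
  [2] u=1 | in ⊥ | out ⊥ | ==
  [3] u=2 | in 4 | out 2 | prev ⊥ | push {}
  [4] u=3 | in ⊤ | out ⊤ | prev ⊥ | push {1,2}
  [5] u=4 | in ⊥ | out 3 | prev ⊥ | push {}
  [6] u=5 | in 4 | out 3 | prev ⊥ | push {0,4}
  [7] u=6 | in ⊥ | out 1 | ==
  [8] u=7 | in ⊤ | out ⊤ | prev ⊥ | push {}
  [9] u=1 | in ⊤ | out ⊤ | prev ⊥ | push {}
  [10] u=2 | in ⊤ | out ⊤ | prev 2 | push {3}
  [11] u=0 | in ⊤ | out ⊤ | prev 4 | push {2,5}
  [12] u=4 | in 3 | out 3 | ==
  [13] u=3 | in ⊤ | out ⊤ | ==
  [14] u=2 | in ⊤ | out ⊤ | ==
  [15] u=5 | in ⊤ | out ⊤ | prev 3 | push {0,4,7}
  [16] u=0 | in ⊤ | out ⊤ | ==
  [17] u=4 | in ⊤ | out 3 | ==
  [18] u=7 | in ⊤ | out ⊤ | ==

Converged values:
  [0] ⊤
  [1] ⊤
  [2] ⊤
  [3] ⊤
  [4] 3
  [5] ⊤
  [6] 1
  [7] ⊤

18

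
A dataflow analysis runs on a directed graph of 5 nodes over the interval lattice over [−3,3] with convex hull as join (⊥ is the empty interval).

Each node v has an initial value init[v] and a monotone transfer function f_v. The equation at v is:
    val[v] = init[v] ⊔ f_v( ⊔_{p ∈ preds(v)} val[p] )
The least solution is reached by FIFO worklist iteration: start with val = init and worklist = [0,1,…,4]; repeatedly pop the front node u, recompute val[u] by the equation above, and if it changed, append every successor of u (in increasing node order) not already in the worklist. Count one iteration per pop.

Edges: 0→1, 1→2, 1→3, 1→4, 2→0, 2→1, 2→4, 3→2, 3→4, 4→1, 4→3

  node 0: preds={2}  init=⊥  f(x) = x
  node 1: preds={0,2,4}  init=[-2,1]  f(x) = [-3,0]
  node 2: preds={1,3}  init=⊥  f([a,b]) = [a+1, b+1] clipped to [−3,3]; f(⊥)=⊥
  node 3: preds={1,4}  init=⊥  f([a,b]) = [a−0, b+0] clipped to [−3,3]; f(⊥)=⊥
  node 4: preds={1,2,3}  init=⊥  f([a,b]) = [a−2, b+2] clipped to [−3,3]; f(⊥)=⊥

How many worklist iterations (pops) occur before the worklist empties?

13

Iteration log — 13 steps:
  step 1. node 0  ⊔preds=⊥  new=⊥  stable
  step 2. node 1  ⊔preds=⊥  new=[-3,1]  old=[-2,1]  +wl: 
  step 3. node 2  ⊔preds=[-3,1]  new=[-2,2]  old=⊥  +wl: 0,1
  step 4. node 3  ⊔preds=[-3,1]  new=[-3,1]  old=⊥  +wl: 2
  step 5. node 4  ⊔preds=[-3,2]  new=[-3,3]  old=⊥  +wl: 3
  step 6. node 0  ⊔preds=[-2,2]  new=[-2,2]  old=⊥  +wl: 
  step 7. node 1  ⊔preds=[-3,3]  new=[-3,1]  stable
  step 8. node 2  ⊔preds=[-3,1]  new=[-2,2]  stable
  step 9. node 3  ⊔preds=[-3,3]  new=[-3,3]  old=[-3,1]  +wl: 2,4
  step 10. node 2  ⊔preds=[-3,3]  new=[-2,3]  old=[-2,2]  +wl: 0,1
  step 11. node 4  ⊔preds=[-3,3]  new=[-3,3]  stable
  step 12. node 0  ⊔preds=[-2,3]  new=[-2,3]  old=[-2,2]  +wl: 
  step 13. node 1  ⊔preds=[-3,3]  new=[-3,1]  stable

Least fixpoint reached:
  node 0: [-2,3]
  node 1: [-3,1]
  node 2: [-2,3]
  node 3: [-3,3]
  node 4: [-3,3]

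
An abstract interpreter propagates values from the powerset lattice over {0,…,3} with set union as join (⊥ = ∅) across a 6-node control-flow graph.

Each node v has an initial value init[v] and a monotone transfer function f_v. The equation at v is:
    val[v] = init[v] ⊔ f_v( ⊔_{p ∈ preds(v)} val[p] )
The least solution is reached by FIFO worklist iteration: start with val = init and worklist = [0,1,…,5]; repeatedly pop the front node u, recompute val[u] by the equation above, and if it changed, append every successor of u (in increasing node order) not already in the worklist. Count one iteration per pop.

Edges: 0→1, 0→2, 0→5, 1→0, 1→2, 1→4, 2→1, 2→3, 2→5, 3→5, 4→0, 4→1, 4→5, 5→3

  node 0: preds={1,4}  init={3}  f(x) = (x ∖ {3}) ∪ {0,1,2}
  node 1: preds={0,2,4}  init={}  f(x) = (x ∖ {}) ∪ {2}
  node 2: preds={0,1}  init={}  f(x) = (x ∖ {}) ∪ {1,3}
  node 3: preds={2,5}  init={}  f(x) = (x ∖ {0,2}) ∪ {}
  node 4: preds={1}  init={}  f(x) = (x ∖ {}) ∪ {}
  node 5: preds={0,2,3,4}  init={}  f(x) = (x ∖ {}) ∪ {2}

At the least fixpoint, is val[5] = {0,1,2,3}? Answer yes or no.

Worklist (9 pops):
  #1 pop 0: in={} → {0,1,2,3} (was {3}); enqueue []
  #2 pop 1: in={0,1,2,3} → {0,1,2,3} (was {}); enqueue [0]
  #3 pop 2: in={0,1,2,3} → {0,1,2,3} (was {}); enqueue [1]
  #4 pop 3: in={0,1,2,3} → {1,3} (was {}); enqueue []
  #5 pop 4: in={0,1,2,3} → {0,1,2,3} (was {}); enqueue []
  #6 pop 5: in={0,1,2,3} → {0,1,2,3} (was {}); enqueue [3]
  #7 pop 0: in={0,1,2,3} → {0,1,2,3} (no change)
  #8 pop 1: in={0,1,2,3} → {0,1,2,3} (no change)
  #9 pop 3: in={0,1,2,3} → {1,3} (no change)

Fixpoint:
  val[0] = {0,1,2,3}
  val[1] = {0,1,2,3}
  val[2] = {0,1,2,3}
  val[3] = {1,3}
  val[4] = {0,1,2,3}
  val[5] = {0,1,2,3}

yes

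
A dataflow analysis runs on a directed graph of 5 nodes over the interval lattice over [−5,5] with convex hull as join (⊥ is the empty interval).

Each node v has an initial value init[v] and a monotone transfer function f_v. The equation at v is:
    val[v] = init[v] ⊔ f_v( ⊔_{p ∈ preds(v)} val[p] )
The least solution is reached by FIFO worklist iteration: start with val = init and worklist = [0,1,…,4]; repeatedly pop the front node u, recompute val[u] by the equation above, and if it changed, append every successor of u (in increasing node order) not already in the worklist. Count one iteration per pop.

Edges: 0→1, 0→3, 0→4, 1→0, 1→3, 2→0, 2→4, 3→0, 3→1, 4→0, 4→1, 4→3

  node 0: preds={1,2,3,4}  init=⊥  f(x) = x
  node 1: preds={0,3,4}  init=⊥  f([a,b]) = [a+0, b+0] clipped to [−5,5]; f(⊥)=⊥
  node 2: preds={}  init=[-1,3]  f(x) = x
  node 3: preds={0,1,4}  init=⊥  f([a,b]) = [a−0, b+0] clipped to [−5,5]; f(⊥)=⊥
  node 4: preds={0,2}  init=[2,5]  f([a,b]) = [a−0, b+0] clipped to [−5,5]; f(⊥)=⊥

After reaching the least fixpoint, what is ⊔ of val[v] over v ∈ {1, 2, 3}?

[-1,5]

Iteration log — 8 steps:
  step 1. node 0  ⊔preds=[-1,5]  new=[-1,5]  old=⊥  +wl: 
  step 2. node 1  ⊔preds=[-1,5]  new=[-1,5]  old=⊥  +wl: 0
  step 3. node 2  ⊔preds=⊥  new=[-1,3]  stable
  step 4. node 3  ⊔preds=[-1,5]  new=[-1,5]  old=⊥  +wl: 1
  step 5. node 4  ⊔preds=[-1,5]  new=[-1,5]  old=[2,5]  +wl: 3
  step 6. node 0  ⊔preds=[-1,5]  new=[-1,5]  stable
  step 7. node 1  ⊔preds=[-1,5]  new=[-1,5]  stable
  step 8. node 3  ⊔preds=[-1,5]  new=[-1,5]  stable

Least fixpoint reached:
  node 0: [-1,5]
  node 1: [-1,5]
  node 2: [-1,3]
  node 3: [-1,5]
  node 4: [-1,5]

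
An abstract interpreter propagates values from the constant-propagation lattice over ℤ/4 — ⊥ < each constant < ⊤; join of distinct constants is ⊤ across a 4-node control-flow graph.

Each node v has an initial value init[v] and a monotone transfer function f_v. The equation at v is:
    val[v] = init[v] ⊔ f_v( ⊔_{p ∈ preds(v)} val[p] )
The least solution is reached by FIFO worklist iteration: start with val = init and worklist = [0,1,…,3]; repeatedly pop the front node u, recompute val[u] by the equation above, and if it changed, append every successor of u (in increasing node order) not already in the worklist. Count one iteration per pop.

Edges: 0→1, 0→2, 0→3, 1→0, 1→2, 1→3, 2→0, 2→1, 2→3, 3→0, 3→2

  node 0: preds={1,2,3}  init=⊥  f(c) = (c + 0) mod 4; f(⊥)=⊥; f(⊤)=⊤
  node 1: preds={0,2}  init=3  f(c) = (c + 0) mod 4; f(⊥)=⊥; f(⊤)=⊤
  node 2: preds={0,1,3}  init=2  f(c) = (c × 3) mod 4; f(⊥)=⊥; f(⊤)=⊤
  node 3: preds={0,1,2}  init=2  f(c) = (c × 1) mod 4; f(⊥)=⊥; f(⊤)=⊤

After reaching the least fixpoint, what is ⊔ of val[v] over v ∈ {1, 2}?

Worklist (7 pops):
  #1 pop 0: in=⊤ → ⊤ (was ⊥); enqueue []
  #2 pop 1: in=⊤ → ⊤ (was 3); enqueue [0]
  #3 pop 2: in=⊤ → ⊤ (was 2); enqueue [1]
  #4 pop 3: in=⊤ → ⊤ (was 2); enqueue [2]
  #5 pop 0: in=⊤ → ⊤ (no change)
  #6 pop 1: in=⊤ → ⊤ (no change)
  #7 pop 2: in=⊤ → ⊤ (no change)

Fixpoint:
  val[0] = ⊤
  val[1] = ⊤
  val[2] = ⊤
  val[3] = ⊤

⊤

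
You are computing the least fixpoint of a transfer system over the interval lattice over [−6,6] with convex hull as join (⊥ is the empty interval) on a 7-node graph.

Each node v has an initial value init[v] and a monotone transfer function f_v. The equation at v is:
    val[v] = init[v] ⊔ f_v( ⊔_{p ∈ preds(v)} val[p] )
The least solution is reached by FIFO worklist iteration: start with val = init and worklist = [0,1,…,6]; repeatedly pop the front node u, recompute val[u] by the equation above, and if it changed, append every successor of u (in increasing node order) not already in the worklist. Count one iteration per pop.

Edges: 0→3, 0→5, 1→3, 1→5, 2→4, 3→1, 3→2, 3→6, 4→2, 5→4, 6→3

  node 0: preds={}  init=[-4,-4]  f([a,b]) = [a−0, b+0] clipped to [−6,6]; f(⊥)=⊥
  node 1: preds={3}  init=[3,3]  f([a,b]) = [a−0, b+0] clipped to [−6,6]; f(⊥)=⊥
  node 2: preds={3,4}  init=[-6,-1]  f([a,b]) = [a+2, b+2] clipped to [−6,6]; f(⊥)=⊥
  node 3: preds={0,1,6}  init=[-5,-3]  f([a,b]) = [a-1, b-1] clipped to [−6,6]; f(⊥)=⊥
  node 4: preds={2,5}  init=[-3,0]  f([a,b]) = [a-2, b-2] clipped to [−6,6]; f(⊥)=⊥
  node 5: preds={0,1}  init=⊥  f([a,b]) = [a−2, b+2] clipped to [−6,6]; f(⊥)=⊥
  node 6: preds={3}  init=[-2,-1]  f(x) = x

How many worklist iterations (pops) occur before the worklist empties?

14

Trace (14 dequeues):
  [1] u=0 | in ⊥ | out [-4,-4] | ==
  [2] u=1 | in [-5,-3] | out [-5,3] | prev [3,3] | push {}
  [3] u=2 | in [-5,0] | out [-6,2] | prev [-6,-1] | push {}
  [4] u=3 | in [-5,3] | out [-6,2] | prev [-5,-3] | push {1,2}
  [5] u=4 | in [-6,2] | out [-6,0] | prev [-3,0] | push {}
  [6] u=5 | in [-5,3] | out [-6,5] | prev ⊥ | push {4}
  [7] u=6 | in [-6,2] | out [-6,2] | prev [-2,-1] | push {3}
  [8] u=1 | in [-6,2] | out [-6,3] | prev [-5,3] | push {5}
  [9] u=2 | in [-6,2] | out [-6,4] | prev [-6,2] | push {}
  [10] u=4 | in [-6,5] | out [-6,3] | prev [-6,0] | push {2}
  [11] u=3 | in [-6,3] | out [-6,2] | ==
  [12] u=5 | in [-6,3] | out [-6,5] | ==
  [13] u=2 | in [-6,3] | out [-6,5] | prev [-6,4] | push {4}
  [14] u=4 | in [-6,5] | out [-6,3] | ==

Converged values:
  [0] [-4,-4]
  [1] [-6,3]
  [2] [-6,5]
  [3] [-6,2]
  [4] [-6,3]
  [5] [-6,5]
  [6] [-6,2]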